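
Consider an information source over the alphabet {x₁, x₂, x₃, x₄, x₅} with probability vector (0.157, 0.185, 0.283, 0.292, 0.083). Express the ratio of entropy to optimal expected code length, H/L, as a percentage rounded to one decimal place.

98.3%

Entropy H = −Σ p log₂ p ≈ 2.2017 bits.
Huffman merges: 83/1000+157/1000→6/25; 37/200+6/25→17/40; 283/1000+73/250→23/40; 17/40+23/40→1. L = 56/25 ≈ 2.2400.
Efficiency = H/L = 2.2017/2.2400 = 98.3%.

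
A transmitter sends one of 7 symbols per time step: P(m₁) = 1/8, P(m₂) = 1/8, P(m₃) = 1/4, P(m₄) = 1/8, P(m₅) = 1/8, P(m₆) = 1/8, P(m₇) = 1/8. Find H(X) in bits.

Each probability is a power of 1/2, so log₂(1/p) is an integer.
H = Σ p·log₂(1/p) = 1/8·3 + 1/8·3 + 1/4·2 + 1/8·3 + 1/8·3 + 1/8·3 + 1/8·3 = 2.75 bits.

2.75 bits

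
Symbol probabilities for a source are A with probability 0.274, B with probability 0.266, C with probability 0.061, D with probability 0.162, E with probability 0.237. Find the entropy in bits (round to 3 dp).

H = −Σ pᵢ log₂ pᵢ.
−0.274·log₂(0.274) = 0.5118
−0.266·log₂(0.266) = 0.5082
−0.061·log₂(0.061) = 0.2461
−0.162·log₂(0.162) = 0.4254
−0.237·log₂(0.237) = 0.4923
Sum ≈ 2.1838 → 2.184 bits.

2.184 bits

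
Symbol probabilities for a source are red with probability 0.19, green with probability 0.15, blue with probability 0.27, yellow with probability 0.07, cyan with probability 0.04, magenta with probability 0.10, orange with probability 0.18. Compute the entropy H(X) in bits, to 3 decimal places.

H = −Σ pᵢ log₂ pᵢ.
−0.19·log₂(0.19) = 0.4552
−0.15·log₂(0.15) = 0.4105
−0.27·log₂(0.27) = 0.5100
−0.07·log₂(0.07) = 0.2686
−0.04·log₂(0.04) = 0.1858
−0.10·log₂(0.10) = 0.3322
−0.18·log₂(0.18) = 0.4453
Sum ≈ 2.6076 → 2.608 bits.

2.608 bits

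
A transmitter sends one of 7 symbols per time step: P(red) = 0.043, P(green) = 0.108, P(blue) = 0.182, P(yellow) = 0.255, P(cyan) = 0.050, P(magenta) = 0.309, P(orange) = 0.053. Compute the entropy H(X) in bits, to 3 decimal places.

2.456 bits

H = −Σ pᵢ log₂ pᵢ.
−0.043·log₂(0.043) = 0.1952
−0.108·log₂(0.108) = 0.3468
−0.182·log₂(0.182) = 0.4474
−0.255·log₂(0.255) = 0.5027
−0.050·log₂(0.050) = 0.2161
−0.309·log₂(0.309) = 0.5235
−0.053·log₂(0.053) = 0.2246
Sum ≈ 2.4563 → 2.456 bits.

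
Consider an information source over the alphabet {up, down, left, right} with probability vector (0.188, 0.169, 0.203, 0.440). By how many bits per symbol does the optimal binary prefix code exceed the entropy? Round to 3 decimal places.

Entropy H = −Σ p log₂ p ≈ 1.8749 bits.
Huffman merges: 169/1000+47/250→357/1000; 203/1000+357/1000→14/25; 11/25+14/25→1. L = 1917/1000 ≈ 1.9170.
L − H = 1.9170 − 1.8749 = 0.042 bits.

0.042 bits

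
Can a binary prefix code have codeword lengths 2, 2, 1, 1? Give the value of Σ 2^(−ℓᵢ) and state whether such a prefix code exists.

With common denominator 2^2 = 4: Σ 2^(−ℓᵢ) = 1/4 + 1/4 + 2/4 + 2/4 = 6/4 = 1.5.
Kraft's inequality requires Σ ≤ 1; here Σ = 1.5 > 1, so no such prefix code exists.

1.5; no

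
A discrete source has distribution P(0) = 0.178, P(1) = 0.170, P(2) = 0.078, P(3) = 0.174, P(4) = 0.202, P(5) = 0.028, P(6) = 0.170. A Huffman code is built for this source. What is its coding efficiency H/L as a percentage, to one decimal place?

Entropy H = −Σ p log₂ p ≈ 2.6490 bits.
Huffman merges: 7/250+39/500→53/500; 53/500+17/100→69/250; 17/100+87/500→43/125; 89/500+101/500→19/50; 69/250+43/125→31/50; 19/50+31/50→1. L = 1363/500 ≈ 2.7260.
Efficiency = H/L = 2.6490/2.7260 = 97.2%.

97.2%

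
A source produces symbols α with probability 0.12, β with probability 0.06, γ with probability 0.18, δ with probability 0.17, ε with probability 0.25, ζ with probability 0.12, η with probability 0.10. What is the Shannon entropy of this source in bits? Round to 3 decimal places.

2.690 bits

H = −Σ pᵢ log₂ pᵢ.
−0.12·log₂(0.12) = 0.3671
−0.06·log₂(0.06) = 0.2435
−0.18·log₂(0.18) = 0.4453
−0.17·log₂(0.17) = 0.4346
−0.25·log₂(0.25) = 0.5000
−0.12·log₂(0.12) = 0.3671
−0.10·log₂(0.10) = 0.3322
Sum ≈ 2.6898 → 2.690 bits.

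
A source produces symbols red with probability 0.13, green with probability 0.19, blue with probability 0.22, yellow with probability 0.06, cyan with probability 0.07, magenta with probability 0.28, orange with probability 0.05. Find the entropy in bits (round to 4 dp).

H = −Σ pᵢ log₂ pᵢ.
−0.13·log₂(0.13) = 0.3826
−0.19·log₂(0.19) = 0.4552
−0.22·log₂(0.22) = 0.4806
−0.06·log₂(0.06) = 0.2435
−0.07·log₂(0.07) = 0.2686
−0.28·log₂(0.28) = 0.5142
−0.05·log₂(0.05) = 0.2161
Sum ≈ 2.5608 → 2.5608 bits.

2.5608 bits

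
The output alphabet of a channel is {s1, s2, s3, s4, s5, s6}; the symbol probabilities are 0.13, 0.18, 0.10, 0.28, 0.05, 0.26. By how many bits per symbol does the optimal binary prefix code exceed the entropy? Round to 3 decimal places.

0.034 bits

Entropy H = −Σ p log₂ p ≈ 2.3957 bits.
Huffman merges: 1/20+1/10→3/20; 13/100+3/20→7/25; 9/50+13/50→11/25; 7/25+7/25→14/25; 11/25+14/25→1. L = 243/100 ≈ 2.4300.
L − H = 2.4300 − 2.3957 = 0.034 bits.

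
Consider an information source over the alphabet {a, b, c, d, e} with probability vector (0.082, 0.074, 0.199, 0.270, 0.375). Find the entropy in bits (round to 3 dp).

H = −Σ pᵢ log₂ pᵢ.
−0.082·log₂(0.082) = 0.2959
−0.074·log₂(0.074) = 0.2780
−0.199·log₂(0.199) = 0.4635
−0.270·log₂(0.270) = 0.5100
−0.375·log₂(0.375) = 0.5306
Sum ≈ 2.0780 → 2.078 bits.

2.078 bits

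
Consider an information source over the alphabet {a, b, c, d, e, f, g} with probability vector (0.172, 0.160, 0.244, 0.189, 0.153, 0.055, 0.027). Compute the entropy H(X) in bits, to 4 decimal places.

2.5959 bits

H = −Σ pᵢ log₂ pᵢ.
−0.172·log₂(0.172) = 0.4368
−0.160·log₂(0.160) = 0.4230
−0.244·log₂(0.244) = 0.4966
−0.189·log₂(0.189) = 0.4543
−0.153·log₂(0.153) = 0.4144
−0.055·log₂(0.055) = 0.2301
−0.027·log₂(0.027) = 0.1407
Sum ≈ 2.5959 → 2.5959 bits.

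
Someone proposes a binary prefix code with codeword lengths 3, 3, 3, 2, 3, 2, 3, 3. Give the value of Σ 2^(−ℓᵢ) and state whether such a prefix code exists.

1.25; no

With common denominator 2^3 = 8: Σ 2^(−ℓᵢ) = 1/8 + 1/8 + 1/8 + 2/8 + 1/8 + 2/8 + 1/8 + 1/8 = 10/8 = 1.25.
Kraft's inequality requires Σ ≤ 1; here Σ = 1.25 > 1, so no such prefix code exists.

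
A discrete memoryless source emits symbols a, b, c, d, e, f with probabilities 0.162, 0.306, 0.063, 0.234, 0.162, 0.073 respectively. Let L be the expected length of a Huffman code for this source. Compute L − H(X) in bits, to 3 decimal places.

0.043 bits

Entropy H = −Σ p log₂ p ≈ 2.3908 bits.
Huffman merges: 63/1000+73/1000→17/125; 17/125+81/500→149/500; 81/500+117/500→99/250; 149/500+153/500→151/250; 99/250+151/250→1. L = 1217/500 ≈ 2.4340.
L − H = 2.4340 − 2.3908 = 0.043 bits.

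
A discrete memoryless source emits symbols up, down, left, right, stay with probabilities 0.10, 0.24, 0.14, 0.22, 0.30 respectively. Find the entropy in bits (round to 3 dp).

H = −Σ pᵢ log₂ pᵢ.
−0.10·log₂(0.10) = 0.3322
−0.24·log₂(0.24) = 0.4941
−0.14·log₂(0.14) = 0.3971
−0.22·log₂(0.22) = 0.4806
−0.30·log₂(0.30) = 0.5211
Sum ≈ 2.2251 → 2.225 bits.

2.225 bits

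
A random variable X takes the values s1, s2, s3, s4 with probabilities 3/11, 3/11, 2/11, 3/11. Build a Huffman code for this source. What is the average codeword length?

2 bits/symbol

Repeatedly combine the two least-probable nodes; the expected code length is the sum of the merged weights.
merge 2/11 + 3/11 → 5/11
merge 3/11 + 3/11 → 6/11
merge 5/11 + 6/11 → 1
L = 5/11 + 6/11 + 1 = 2 bits/symbol.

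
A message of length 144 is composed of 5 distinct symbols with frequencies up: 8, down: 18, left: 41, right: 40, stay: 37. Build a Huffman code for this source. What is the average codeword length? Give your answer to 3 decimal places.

2.181 bits/symbol

Probabilities are the counts divided by 144.
Repeatedly combine the two least-probable nodes; the expected code length is the sum of the merged weights.
merge 1/18 + 1/8 → 13/72
merge 13/72 + 37/144 → 7/16
merge 5/18 + 41/144 → 9/16
merge 7/16 + 9/16 → 1
L = 13/72 + 7/16 + 9/16 + 1 = 157/72 ≈ 2.181 bits/symbol.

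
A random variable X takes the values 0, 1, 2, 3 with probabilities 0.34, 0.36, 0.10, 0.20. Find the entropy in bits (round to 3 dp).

H = −Σ pᵢ log₂ pᵢ.
−0.34·log₂(0.34) = 0.5292
−0.36·log₂(0.36) = 0.5306
−0.10·log₂(0.10) = 0.3322
−0.20·log₂(0.20) = 0.4644
Sum ≈ 1.8564 → 1.856 bits.

1.856 bits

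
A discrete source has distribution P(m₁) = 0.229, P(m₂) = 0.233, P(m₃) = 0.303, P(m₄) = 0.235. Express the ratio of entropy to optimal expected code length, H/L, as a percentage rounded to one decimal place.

Entropy H = −Σ p log₂ p ≈ 1.9896 bits.
Huffman merges: 229/1000+233/1000→231/500; 47/200+303/1000→269/500; 231/500+269/500→1. L = 2 ≈ 2.0000.
Efficiency = H/L = 1.9896/2.0000 = 99.5%.

99.5%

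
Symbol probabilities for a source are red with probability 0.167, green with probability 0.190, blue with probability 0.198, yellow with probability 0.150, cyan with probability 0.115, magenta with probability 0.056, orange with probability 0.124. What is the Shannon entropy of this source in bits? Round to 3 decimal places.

2.725 bits

H = −Σ pᵢ log₂ pᵢ.
−0.167·log₂(0.167) = 0.4312
−0.190·log₂(0.190) = 0.4552
−0.198·log₂(0.198) = 0.4626
−0.150·log₂(0.150) = 0.4105
−0.115·log₂(0.115) = 0.3588
−0.056·log₂(0.056) = 0.2329
−0.124·log₂(0.124) = 0.3734
Sum ≈ 2.7247 → 2.725 bits.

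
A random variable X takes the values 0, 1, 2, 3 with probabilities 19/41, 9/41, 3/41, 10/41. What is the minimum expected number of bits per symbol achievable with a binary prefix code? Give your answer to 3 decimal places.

1.829 bits/symbol

Repeatedly combine the two least-probable nodes; the expected code length is the sum of the merged weights.
merge 3/41 + 9/41 → 12/41
merge 10/41 + 12/41 → 22/41
merge 19/41 + 22/41 → 1
L = 12/41 + 22/41 + 1 = 75/41 ≈ 1.829 bits/symbol.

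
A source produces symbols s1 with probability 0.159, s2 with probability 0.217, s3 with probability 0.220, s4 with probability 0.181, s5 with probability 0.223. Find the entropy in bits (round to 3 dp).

H = −Σ pᵢ log₂ pᵢ.
−0.159·log₂(0.159) = 0.4218
−0.217·log₂(0.217) = 0.4783
−0.220·log₂(0.220) = 0.4806
−0.181·log₂(0.181) = 0.4463
−0.223·log₂(0.223) = 0.4828
Sum ≈ 2.3098 → 2.310 bits.

2.310 bits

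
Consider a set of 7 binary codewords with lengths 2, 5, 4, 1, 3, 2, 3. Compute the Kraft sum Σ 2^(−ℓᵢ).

1.34375

With common denominator 2^5 = 32: Σ 2^(−ℓᵢ) = 8/32 + 1/32 + 2/32 + 16/32 + 4/32 + 8/32 + 4/32 = 43/32 = 1.34375.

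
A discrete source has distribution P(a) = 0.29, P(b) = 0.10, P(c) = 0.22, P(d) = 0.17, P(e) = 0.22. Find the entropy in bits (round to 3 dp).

H = −Σ pᵢ log₂ pᵢ.
−0.29·log₂(0.29) = 0.5179
−0.10·log₂(0.10) = 0.3322
−0.22·log₂(0.22) = 0.4806
−0.17·log₂(0.17) = 0.4346
−0.22·log₂(0.22) = 0.4806
Sum ≈ 2.2458 → 2.246 bits.

2.246 bits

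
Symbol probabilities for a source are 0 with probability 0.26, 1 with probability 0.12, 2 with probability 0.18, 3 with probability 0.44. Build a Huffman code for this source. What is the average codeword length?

1.86 bits/symbol

Repeatedly combine the two least-probable nodes; the expected code length is the sum of the merged weights.
merge 3/25 + 9/50 → 3/10
merge 13/50 + 3/10 → 14/25
merge 11/25 + 14/25 → 1
L = 3/10 + 14/25 + 1 = 93/50 = 1.86 bits/symbol.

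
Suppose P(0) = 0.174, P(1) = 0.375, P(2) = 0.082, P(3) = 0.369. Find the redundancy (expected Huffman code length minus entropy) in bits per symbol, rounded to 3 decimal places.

Entropy H = −Σ p log₂ p ≈ 1.7962 bits.
Huffman merges: 41/500+87/500→32/125; 32/125+369/1000→5/8; 3/8+5/8→1. L = 1881/1000 ≈ 1.8810.
L − H = 1.8810 − 1.7962 = 0.085 bits.

0.085 bits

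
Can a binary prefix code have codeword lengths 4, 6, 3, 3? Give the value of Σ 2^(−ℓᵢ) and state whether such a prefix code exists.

With common denominator 2^6 = 64: Σ 2^(−ℓᵢ) = 4/64 + 1/64 + 8/64 + 8/64 = 21/64 = 0.328125.
Kraft's inequality requires Σ ≤ 1; here Σ = 0.328125 ≤ 1, so such a prefix code exists.

0.328125; yes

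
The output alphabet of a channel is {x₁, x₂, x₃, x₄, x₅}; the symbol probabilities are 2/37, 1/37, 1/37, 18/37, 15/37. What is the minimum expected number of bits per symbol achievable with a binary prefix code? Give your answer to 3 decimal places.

Repeatedly combine the two least-probable nodes; the expected code length is the sum of the merged weights.
merge 1/37 + 1/37 → 2/37
merge 2/37 + 2/37 → 4/37
merge 4/37 + 15/37 → 19/37
merge 18/37 + 19/37 → 1
L = 2/37 + 4/37 + 19/37 + 1 = 62/37 ≈ 1.676 bits/symbol.

1.676 bits/symbol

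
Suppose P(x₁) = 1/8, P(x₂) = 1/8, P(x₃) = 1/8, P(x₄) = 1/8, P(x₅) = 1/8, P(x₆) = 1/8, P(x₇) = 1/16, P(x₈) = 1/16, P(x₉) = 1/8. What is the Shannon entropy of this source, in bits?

3.125 bits

Each probability is a power of 1/2, so log₂(1/p) is an integer.
H = Σ p·log₂(1/p) = 1/8·3 + 1/8·3 + 1/8·3 + 1/8·3 + 1/8·3 + 1/8·3 + 1/16·4 + 1/16·4 + 1/8·3 = 3.125 bits.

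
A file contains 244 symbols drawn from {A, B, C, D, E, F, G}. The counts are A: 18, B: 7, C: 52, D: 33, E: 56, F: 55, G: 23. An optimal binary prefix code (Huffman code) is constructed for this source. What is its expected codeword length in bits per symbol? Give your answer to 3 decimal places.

2.631 bits/symbol

Probabilities are the counts divided by 244.
Repeatedly combine the two least-probable nodes; the expected code length is the sum of the merged weights.
merge 7/244 + 9/122 → 25/244
merge 23/244 + 25/244 → 12/61
merge 33/244 + 12/61 → 81/244
merge 13/61 + 55/244 → 107/244
merge 14/61 + 81/244 → 137/244
merge 107/244 + 137/244 → 1
L = 25/244 + 12/61 + 81/244 + 107/244 + 137/244 + 1 = 321/122 ≈ 2.631 bits/symbol.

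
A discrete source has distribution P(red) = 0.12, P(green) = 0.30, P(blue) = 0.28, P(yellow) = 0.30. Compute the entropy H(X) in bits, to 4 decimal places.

1.9235 bits

H = −Σ pᵢ log₂ pᵢ.
−0.12·log₂(0.12) = 0.3671
−0.30·log₂(0.30) = 0.5211
−0.28·log₂(0.28) = 0.5142
−0.30·log₂(0.30) = 0.5211
Sum ≈ 1.9235 → 1.9235 bits.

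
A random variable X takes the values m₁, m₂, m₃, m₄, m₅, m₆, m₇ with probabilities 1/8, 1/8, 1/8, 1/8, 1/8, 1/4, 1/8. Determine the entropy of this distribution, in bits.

2.75 bits

Each probability is a power of 1/2, so log₂(1/p) is an integer.
H = Σ p·log₂(1/p) = 1/8·3 + 1/8·3 + 1/8·3 + 1/8·3 + 1/8·3 + 1/4·2 + 1/8·3 = 2.75 bits.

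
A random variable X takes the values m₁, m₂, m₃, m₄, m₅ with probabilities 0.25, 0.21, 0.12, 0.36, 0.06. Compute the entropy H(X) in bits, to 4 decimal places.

H = −Σ pᵢ log₂ pᵢ.
−0.25·log₂(0.25) = 0.5000
−0.21·log₂(0.21) = 0.4728
−0.12·log₂(0.12) = 0.3671
−0.36·log₂(0.36) = 0.5306
−0.06·log₂(0.06) = 0.2435
Sum ≈ 2.1140 → 2.1140 bits.

2.1140 bits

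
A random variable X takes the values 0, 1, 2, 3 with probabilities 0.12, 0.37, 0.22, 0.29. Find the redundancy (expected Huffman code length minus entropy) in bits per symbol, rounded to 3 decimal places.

Entropy H = −Σ p log₂ p ≈ 1.8963 bits.
Huffman merges: 3/25+11/50→17/50; 29/100+17/50→63/100; 37/100+63/100→1. L = 197/100 ≈ 1.9700.
L − H = 1.9700 − 1.8963 = 0.074 bits.

0.074 bits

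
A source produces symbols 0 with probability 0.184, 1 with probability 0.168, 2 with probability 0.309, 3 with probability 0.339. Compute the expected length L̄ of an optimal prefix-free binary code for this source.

2 bits/symbol

Repeatedly combine the two least-probable nodes; the expected code length is the sum of the merged weights.
merge 21/125 + 23/125 → 44/125
merge 309/1000 + 339/1000 → 81/125
merge 44/125 + 81/125 → 1
L = 44/125 + 81/125 + 1 = 2 bits/symbol.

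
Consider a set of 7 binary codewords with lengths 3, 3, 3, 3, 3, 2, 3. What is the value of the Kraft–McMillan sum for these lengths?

With common denominator 2^3 = 8: Σ 2^(−ℓᵢ) = 1/8 + 1/8 + 1/8 + 1/8 + 1/8 + 2/8 + 1/8 = 8/8 = 1.

1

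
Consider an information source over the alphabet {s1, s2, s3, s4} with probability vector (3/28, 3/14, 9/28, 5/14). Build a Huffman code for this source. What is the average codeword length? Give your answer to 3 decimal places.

Repeatedly combine the two least-probable nodes; the expected code length is the sum of the merged weights.
merge 3/28 + 3/14 → 9/28
merge 9/28 + 9/28 → 9/14
merge 5/14 + 9/14 → 1
L = 9/28 + 9/14 + 1 = 55/28 ≈ 1.964 bits/symbol.

1.964 bits/symbol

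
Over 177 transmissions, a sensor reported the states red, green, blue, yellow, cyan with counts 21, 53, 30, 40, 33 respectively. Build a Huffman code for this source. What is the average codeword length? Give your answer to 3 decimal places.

Probabilities are the counts divided by 177.
Repeatedly combine the two least-probable nodes; the expected code length is the sum of the merged weights.
merge 7/59 + 10/59 → 17/59
merge 11/59 + 40/177 → 73/177
merge 17/59 + 53/177 → 104/177
merge 73/177 + 104/177 → 1
L = 17/59 + 73/177 + 104/177 + 1 = 135/59 ≈ 2.288 bits/symbol.

2.288 bits/symbol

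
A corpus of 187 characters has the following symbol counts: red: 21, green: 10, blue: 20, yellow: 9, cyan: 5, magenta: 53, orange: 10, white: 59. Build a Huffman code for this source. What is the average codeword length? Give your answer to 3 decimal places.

Probabilities are the counts divided by 187.
Repeatedly combine the two least-probable nodes; the expected code length is the sum of the merged weights.
merge 5/187 + 9/187 → 14/187
merge 10/187 + 10/187 → 20/187
merge 14/187 + 20/187 → 2/11
merge 20/187 + 21/187 → 41/187
merge 2/11 + 41/187 → 75/187
merge 53/187 + 59/187 → 112/187
merge 75/187 + 112/187 → 1
L = 14/187 + 20/187 + 2/11 + 41/187 + 75/187 + 112/187 + 1 = 483/187 ≈ 2.583 bits/symbol.

2.583 bits/symbol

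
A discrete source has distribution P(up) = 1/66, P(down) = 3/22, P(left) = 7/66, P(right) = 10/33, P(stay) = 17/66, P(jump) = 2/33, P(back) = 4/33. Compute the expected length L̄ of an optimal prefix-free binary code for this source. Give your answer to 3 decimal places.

Repeatedly combine the two least-probable nodes; the expected code length is the sum of the merged weights.
merge 1/66 + 2/33 → 5/66
merge 5/66 + 7/66 → 2/11
merge 4/33 + 3/22 → 17/66
merge 2/11 + 17/66 → 29/66
merge 17/66 + 10/33 → 37/66
merge 29/66 + 37/66 → 1
L = 5/66 + 2/11 + 17/66 + 29/66 + 37/66 + 1 = 83/33 ≈ 2.515 bits/symbol.

2.515 bits/symbol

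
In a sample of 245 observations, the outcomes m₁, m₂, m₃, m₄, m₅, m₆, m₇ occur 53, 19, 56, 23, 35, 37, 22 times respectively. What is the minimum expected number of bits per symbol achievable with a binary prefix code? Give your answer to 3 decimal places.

Probabilities are the counts divided by 245.
Repeatedly combine the two least-probable nodes; the expected code length is the sum of the merged weights.
merge 19/245 + 22/245 → 41/245
merge 23/245 + 1/7 → 58/245
merge 37/245 + 41/245 → 78/245
merge 53/245 + 8/35 → 109/245
merge 58/245 + 78/245 → 136/245
merge 109/245 + 136/245 → 1
L = 41/245 + 58/245 + 78/245 + 109/245 + 136/245 + 1 = 667/245 ≈ 2.722 bits/symbol.

2.722 bits/symbol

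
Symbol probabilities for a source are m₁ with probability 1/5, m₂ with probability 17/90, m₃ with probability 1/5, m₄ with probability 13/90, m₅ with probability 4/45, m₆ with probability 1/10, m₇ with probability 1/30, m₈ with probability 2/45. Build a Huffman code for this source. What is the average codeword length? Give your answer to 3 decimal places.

2.844 bits/symbol

Repeatedly combine the two least-probable nodes; the expected code length is the sum of the merged weights.
merge 1/30 + 2/45 → 7/90
merge 7/90 + 4/45 → 1/6
merge 1/10 + 13/90 → 11/45
merge 1/6 + 17/90 → 16/45
merge 1/5 + 1/5 → 2/5
merge 11/45 + 16/45 → 3/5
merge 2/5 + 3/5 → 1
L = 7/90 + 1/6 + 11/45 + 16/45 + 2/5 + 3/5 + 1 = 128/45 ≈ 2.844 bits/symbol.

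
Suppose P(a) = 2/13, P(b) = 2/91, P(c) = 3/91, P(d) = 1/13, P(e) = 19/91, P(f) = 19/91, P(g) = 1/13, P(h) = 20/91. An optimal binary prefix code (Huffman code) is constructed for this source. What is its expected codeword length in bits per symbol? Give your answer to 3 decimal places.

Repeatedly combine the two least-probable nodes; the expected code length is the sum of the merged weights.
merge 2/91 + 3/91 → 5/91
merge 5/91 + 1/13 → 12/91
merge 1/13 + 12/91 → 19/91
merge 2/13 + 19/91 → 33/91
merge 19/91 + 19/91 → 38/91
merge 20/91 + 33/91 → 53/91
merge 38/91 + 53/91 → 1
L = 5/91 + 12/91 + 19/91 + 33/91 + 38/91 + 53/91 + 1 = 251/91 ≈ 2.758 bits/symbol.

2.758 bits/symbol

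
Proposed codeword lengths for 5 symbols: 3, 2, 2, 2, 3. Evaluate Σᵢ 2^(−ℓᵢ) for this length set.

1

With common denominator 2^3 = 8: Σ 2^(−ℓᵢ) = 1/8 + 2/8 + 2/8 + 2/8 + 1/8 = 8/8 = 1.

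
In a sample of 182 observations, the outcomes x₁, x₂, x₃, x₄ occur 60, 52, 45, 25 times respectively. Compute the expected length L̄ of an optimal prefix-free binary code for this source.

2 bits/symbol

Probabilities are the counts divided by 182.
Repeatedly combine the two least-probable nodes; the expected code length is the sum of the merged weights.
merge 25/182 + 45/182 → 5/13
merge 2/7 + 30/91 → 8/13
merge 5/13 + 8/13 → 1
L = 5/13 + 8/13 + 1 = 2 bits/symbol.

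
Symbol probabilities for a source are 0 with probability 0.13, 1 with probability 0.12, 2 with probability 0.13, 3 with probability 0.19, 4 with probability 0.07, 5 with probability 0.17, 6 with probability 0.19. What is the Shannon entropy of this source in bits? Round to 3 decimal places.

2.746 bits

H = −Σ pᵢ log₂ pᵢ.
−0.13·log₂(0.13) = 0.3826
−0.12·log₂(0.12) = 0.3671
−0.13·log₂(0.13) = 0.3826
−0.19·log₂(0.19) = 0.4552
−0.07·log₂(0.07) = 0.2686
−0.17·log₂(0.17) = 0.4346
−0.19·log₂(0.19) = 0.4552
Sum ≈ 2.7460 → 2.746 bits.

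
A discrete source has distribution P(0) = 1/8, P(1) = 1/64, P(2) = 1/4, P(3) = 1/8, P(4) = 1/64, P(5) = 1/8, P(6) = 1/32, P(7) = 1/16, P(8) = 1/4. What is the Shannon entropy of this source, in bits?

Each probability is a power of 1/2, so log₂(1/p) is an integer.
H = Σ p·log₂(1/p) = 1/8·3 + 1/64·6 + 1/4·2 + 1/8·3 + 1/64·6 + 1/8·3 + 1/32·5 + 1/16·4 + 1/4·2 = 2.71875 bits.

2.71875 bits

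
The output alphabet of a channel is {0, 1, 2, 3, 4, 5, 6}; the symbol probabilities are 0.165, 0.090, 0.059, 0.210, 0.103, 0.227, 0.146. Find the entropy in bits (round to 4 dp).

H = −Σ pᵢ log₂ pᵢ.
−0.165·log₂(0.165) = 0.4289
−0.090·log₂(0.090) = 0.3127
−0.059·log₂(0.059) = 0.2409
−0.210·log₂(0.210) = 0.4728
−0.103·log₂(0.103) = 0.3378
−0.227·log₂(0.227) = 0.4856
−0.146·log₂(0.146) = 0.4053
Sum ≈ 2.6840 → 2.6840 bits.

2.6840 bits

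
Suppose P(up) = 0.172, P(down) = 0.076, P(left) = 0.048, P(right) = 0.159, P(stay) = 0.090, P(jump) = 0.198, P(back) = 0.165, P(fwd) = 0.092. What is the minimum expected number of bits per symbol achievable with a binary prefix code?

Repeatedly combine the two least-probable nodes; the expected code length is the sum of the merged weights.
merge 6/125 + 19/250 → 31/250
merge 9/100 + 23/250 → 91/500
merge 31/250 + 159/1000 → 283/1000
merge 33/200 + 43/250 → 337/1000
merge 91/500 + 99/500 → 19/50
merge 283/1000 + 337/1000 → 31/50
merge 19/50 + 31/50 → 1
L = 31/250 + 91/500 + 283/1000 + 337/1000 + 19/50 + 31/50 + 1 = 1463/500 = 2.926 bits/symbol.

2.926 bits/symbol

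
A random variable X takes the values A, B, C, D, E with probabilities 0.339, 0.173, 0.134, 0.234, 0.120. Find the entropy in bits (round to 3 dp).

2.213 bits

H = −Σ pᵢ log₂ pᵢ.
−0.339·log₂(0.339) = 0.5291
−0.173·log₂(0.173) = 0.4379
−0.134·log₂(0.134) = 0.3886
−0.234·log₂(0.234) = 0.4903
−0.120·log₂(0.120) = 0.3671
Sum ≈ 2.2129 → 2.213 bits.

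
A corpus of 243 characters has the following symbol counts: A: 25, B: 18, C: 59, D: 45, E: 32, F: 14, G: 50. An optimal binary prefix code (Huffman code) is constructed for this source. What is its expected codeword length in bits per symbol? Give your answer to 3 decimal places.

Probabilities are the counts divided by 243.
Repeatedly combine the two least-probable nodes; the expected code length is the sum of the merged weights.
merge 14/243 + 2/27 → 32/243
merge 25/243 + 32/243 → 19/81
merge 32/243 + 5/27 → 77/243
merge 50/243 + 19/81 → 107/243
merge 59/243 + 77/243 → 136/243
merge 107/243 + 136/243 → 1
L = 32/243 + 19/81 + 77/243 + 107/243 + 136/243 + 1 = 652/243 ≈ 2.683 bits/symbol.

2.683 bits/symbol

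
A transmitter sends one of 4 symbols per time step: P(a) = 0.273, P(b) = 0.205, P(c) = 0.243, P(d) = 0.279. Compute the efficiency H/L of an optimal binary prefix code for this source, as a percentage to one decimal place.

99.5%

Entropy H = −Σ p log₂ p ≈ 1.9898 bits.
Huffman merges: 41/200+243/1000→56/125; 273/1000+279/1000→69/125; 56/125+69/125→1. L = 2 ≈ 2.0000.
Efficiency = H/L = 1.9898/2.0000 = 99.5%.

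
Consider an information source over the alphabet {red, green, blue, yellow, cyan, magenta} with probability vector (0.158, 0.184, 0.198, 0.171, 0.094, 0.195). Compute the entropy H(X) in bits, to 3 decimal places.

2.549 bits

H = −Σ pᵢ log₂ pᵢ.
−0.158·log₂(0.158) = 0.4206
−0.184·log₂(0.184) = 0.4494
−0.198·log₂(0.198) = 0.4626
−0.171·log₂(0.171) = 0.4357
−0.094·log₂(0.094) = 0.3207
−0.195·log₂(0.195) = 0.4599
Sum ≈ 2.5488 → 2.549 bits.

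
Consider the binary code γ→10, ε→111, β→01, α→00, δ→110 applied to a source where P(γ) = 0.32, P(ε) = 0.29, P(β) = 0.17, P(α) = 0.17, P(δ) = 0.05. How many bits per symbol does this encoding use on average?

2.34 bits/symbol

L̄ = Σ pᵢ·ℓᵢ = 0.32·2 + 0.29·3 + 0.17·2 + 0.17·2 + 0.05·3 = 2.34 bits/symbol.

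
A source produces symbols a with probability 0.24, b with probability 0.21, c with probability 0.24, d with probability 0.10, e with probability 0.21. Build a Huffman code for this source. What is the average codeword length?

Repeatedly combine the two least-probable nodes; the expected code length is the sum of the merged weights.
merge 1/10 + 21/100 → 31/100
merge 21/100 + 6/25 → 9/20
merge 6/25 + 31/100 → 11/20
merge 9/20 + 11/20 → 1
L = 31/100 + 9/20 + 11/20 + 1 = 231/100 = 2.31 bits/symbol.

2.31 bits/symbol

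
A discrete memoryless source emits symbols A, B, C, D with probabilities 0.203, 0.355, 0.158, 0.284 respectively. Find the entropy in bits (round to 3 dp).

1.934 bits

H = −Σ pᵢ log₂ pᵢ.
−0.203·log₂(0.203) = 0.4670
−0.355·log₂(0.355) = 0.5304
−0.158·log₂(0.158) = 0.4206
−0.284·log₂(0.284) = 0.5158
Sum ≈ 1.9338 → 1.934 bits.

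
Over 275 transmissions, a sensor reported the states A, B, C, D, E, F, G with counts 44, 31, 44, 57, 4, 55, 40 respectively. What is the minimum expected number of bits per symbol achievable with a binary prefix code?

2.72 bits/symbol

Probabilities are the counts divided by 275.
Repeatedly combine the two least-probable nodes; the expected code length is the sum of the merged weights.
merge 4/275 + 31/275 → 7/55
merge 7/55 + 8/55 → 3/11
merge 4/25 + 4/25 → 8/25
merge 1/5 + 57/275 → 112/275
merge 3/11 + 8/25 → 163/275
merge 112/275 + 163/275 → 1
L = 7/55 + 3/11 + 8/25 + 112/275 + 163/275 + 1 = 68/25 = 2.72 bits/symbol.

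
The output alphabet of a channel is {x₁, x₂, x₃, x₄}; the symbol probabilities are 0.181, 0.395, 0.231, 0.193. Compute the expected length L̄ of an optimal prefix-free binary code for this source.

1.979 bits/symbol

Repeatedly combine the two least-probable nodes; the expected code length is the sum of the merged weights.
merge 181/1000 + 193/1000 → 187/500
merge 231/1000 + 187/500 → 121/200
merge 79/200 + 121/200 → 1
L = 187/500 + 121/200 + 1 = 1979/1000 = 1.979 bits/symbol.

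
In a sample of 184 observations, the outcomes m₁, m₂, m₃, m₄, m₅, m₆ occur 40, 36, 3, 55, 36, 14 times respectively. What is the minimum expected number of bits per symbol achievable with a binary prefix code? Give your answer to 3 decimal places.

2.380 bits/symbol

Probabilities are the counts divided by 184.
Repeatedly combine the two least-probable nodes; the expected code length is the sum of the merged weights.
merge 3/184 + 7/92 → 17/184
merge 17/184 + 9/46 → 53/184
merge 9/46 + 5/23 → 19/46
merge 53/184 + 55/184 → 27/46
merge 19/46 + 27/46 → 1
L = 17/184 + 53/184 + 19/46 + 27/46 + 1 = 219/92 ≈ 2.380 bits/symbol.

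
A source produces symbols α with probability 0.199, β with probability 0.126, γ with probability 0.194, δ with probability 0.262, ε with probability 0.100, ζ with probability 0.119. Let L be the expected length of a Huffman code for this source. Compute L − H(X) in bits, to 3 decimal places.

0.036 bits

Entropy H = −Σ p log₂ p ≈ 2.5029 bits.
Huffman merges: 1/10+119/1000→219/1000; 63/500+97/500→8/25; 199/1000+219/1000→209/500; 131/500+8/25→291/500; 209/500+291/500→1. L = 2539/1000 ≈ 2.5390.
L − H = 2.5390 − 2.5029 = 0.036 bits.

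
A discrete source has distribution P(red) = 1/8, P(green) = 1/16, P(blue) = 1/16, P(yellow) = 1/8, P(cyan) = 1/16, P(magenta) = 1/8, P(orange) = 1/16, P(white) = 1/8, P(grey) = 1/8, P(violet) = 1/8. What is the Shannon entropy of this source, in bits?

Each probability is a power of 1/2, so log₂(1/p) is an integer.
H = Σ p·log₂(1/p) = 1/8·3 + 1/16·4 + 1/16·4 + 1/8·3 + 1/16·4 + 1/8·3 + 1/16·4 + 1/8·3 + 1/8·3 + 1/8·3 = 3.25 bits.

3.25 bits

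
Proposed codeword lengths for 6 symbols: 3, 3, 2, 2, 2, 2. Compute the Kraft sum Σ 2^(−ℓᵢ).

1.25

With common denominator 2^3 = 8: Σ 2^(−ℓᵢ) = 1/8 + 1/8 + 2/8 + 2/8 + 2/8 + 2/8 = 10/8 = 1.25.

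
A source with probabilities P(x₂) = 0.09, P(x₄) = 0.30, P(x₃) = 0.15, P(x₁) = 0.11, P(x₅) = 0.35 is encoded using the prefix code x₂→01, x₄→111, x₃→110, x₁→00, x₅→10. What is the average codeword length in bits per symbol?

L̄ = Σ pᵢ·ℓᵢ = 0.09·2 + 0.30·3 + 0.15·3 + 0.11·2 + 0.35·2 = 2.45 bits/symbol.

2.45 bits/symbol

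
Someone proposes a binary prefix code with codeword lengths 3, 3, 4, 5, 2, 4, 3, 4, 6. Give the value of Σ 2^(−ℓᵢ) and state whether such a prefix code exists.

With common denominator 2^6 = 64: Σ 2^(−ℓᵢ) = 8/64 + 8/64 + 4/64 + 2/64 + 16/64 + 4/64 + 8/64 + 4/64 + 1/64 = 55/64 = 0.859375.
Kraft's inequality requires Σ ≤ 1; here Σ = 0.859375 ≤ 1, so such a prefix code exists.

0.859375; yes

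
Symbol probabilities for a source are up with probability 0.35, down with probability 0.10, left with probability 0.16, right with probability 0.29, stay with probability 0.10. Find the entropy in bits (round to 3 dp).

2.135 bits

H = −Σ pᵢ log₂ pᵢ.
−0.35·log₂(0.35) = 0.5301
−0.10·log₂(0.10) = 0.3322
−0.16·log₂(0.16) = 0.4230
−0.29·log₂(0.29) = 0.5179
−0.10·log₂(0.10) = 0.3322
Sum ≈ 2.1354 → 2.135 bits.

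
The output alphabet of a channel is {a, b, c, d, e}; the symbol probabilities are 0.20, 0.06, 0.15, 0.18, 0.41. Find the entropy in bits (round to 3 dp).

2.091 bits

H = −Σ pᵢ log₂ pᵢ.
−0.20·log₂(0.20) = 0.4644
−0.06·log₂(0.06) = 0.2435
−0.15·log₂(0.15) = 0.4105
−0.18·log₂(0.18) = 0.4453
−0.41·log₂(0.41) = 0.5274
Sum ≈ 2.0912 → 2.091 bits.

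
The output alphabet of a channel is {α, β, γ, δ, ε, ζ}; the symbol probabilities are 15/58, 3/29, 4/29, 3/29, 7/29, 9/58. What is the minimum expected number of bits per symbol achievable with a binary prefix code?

2.5 bits/symbol

Repeatedly combine the two least-probable nodes; the expected code length is the sum of the merged weights.
merge 3/29 + 3/29 → 6/29
merge 4/29 + 9/58 → 17/58
merge 6/29 + 7/29 → 13/29
merge 15/58 + 17/58 → 16/29
merge 13/29 + 16/29 → 1
L = 6/29 + 17/58 + 13/29 + 16/29 + 1 = 5/2 = 2.5 bits/symbol.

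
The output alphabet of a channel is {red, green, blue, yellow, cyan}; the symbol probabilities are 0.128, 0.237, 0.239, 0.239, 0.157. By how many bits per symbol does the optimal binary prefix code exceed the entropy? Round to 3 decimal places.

0.007 bits

Entropy H = −Σ p log₂ p ≈ 2.2783 bits.
Huffman merges: 16/125+157/1000→57/200; 237/1000+239/1000→119/250; 239/1000+57/200→131/250; 119/250+131/250→1. L = 457/200 ≈ 2.2850.
L − H = 2.2850 − 2.2783 = 0.007 bits.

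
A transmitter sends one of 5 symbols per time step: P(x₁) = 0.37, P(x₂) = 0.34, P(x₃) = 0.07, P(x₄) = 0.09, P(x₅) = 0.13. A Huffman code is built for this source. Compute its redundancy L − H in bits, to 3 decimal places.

0.056 bits

Entropy H = −Σ p log₂ p ≈ 2.0238 bits.
Huffman merges: 7/100+9/100→4/25; 13/100+4/25→29/100; 29/100+17/50→63/100; 37/100+63/100→1. L = 52/25 ≈ 2.0800.
L − H = 2.0800 − 2.0238 = 0.056 bits.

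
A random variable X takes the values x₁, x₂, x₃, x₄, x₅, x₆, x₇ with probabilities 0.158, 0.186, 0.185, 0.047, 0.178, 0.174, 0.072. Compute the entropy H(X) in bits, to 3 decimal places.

2.685 bits

H = −Σ pᵢ log₂ pᵢ.
−0.158·log₂(0.158) = 0.4206
−0.186·log₂(0.186) = 0.4514
−0.185·log₂(0.185) = 0.4504
−0.047·log₂(0.047) = 0.2073
−0.178·log₂(0.178) = 0.4432
−0.174·log₂(0.174) = 0.4390
−0.072·log₂(0.072) = 0.2733
Sum ≈ 2.6851 → 2.685 bits.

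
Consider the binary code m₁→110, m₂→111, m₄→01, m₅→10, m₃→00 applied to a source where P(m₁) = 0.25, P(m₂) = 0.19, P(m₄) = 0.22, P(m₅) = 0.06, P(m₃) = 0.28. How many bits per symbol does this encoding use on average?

2.44 bits/symbol

L̄ = Σ pᵢ·ℓᵢ = 0.25·3 + 0.19·3 + 0.22·2 + 0.06·2 + 0.28·2 = 2.44 bits/symbol.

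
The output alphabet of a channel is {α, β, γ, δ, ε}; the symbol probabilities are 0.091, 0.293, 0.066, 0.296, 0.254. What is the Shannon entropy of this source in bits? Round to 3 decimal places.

H = −Σ pᵢ log₂ pᵢ.
−0.091·log₂(0.091) = 0.3147
−0.293·log₂(0.293) = 0.5189
−0.066·log₂(0.066) = 0.2588
−0.296·log₂(0.296) = 0.5199
−0.254·log₂(0.254) = 0.5022
Sum ≈ 2.1145 → 2.114 bits.

2.114 bits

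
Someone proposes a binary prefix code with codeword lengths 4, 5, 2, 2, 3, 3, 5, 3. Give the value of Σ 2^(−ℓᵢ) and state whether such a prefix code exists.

1; yes

With common denominator 2^5 = 32: Σ 2^(−ℓᵢ) = 2/32 + 1/32 + 8/32 + 8/32 + 4/32 + 4/32 + 1/32 + 4/32 = 32/32 = 1.
Kraft's inequality requires Σ ≤ 1; here Σ = 1 ≤ 1, so such a prefix code exists.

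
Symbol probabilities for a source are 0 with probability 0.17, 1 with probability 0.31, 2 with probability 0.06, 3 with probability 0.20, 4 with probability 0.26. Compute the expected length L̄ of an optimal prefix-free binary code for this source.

Repeatedly combine the two least-probable nodes; the expected code length is the sum of the merged weights.
merge 3/50 + 17/100 → 23/100
merge 1/5 + 23/100 → 43/100
merge 13/50 + 31/100 → 57/100
merge 43/100 + 57/100 → 1
L = 23/100 + 43/100 + 57/100 + 1 = 223/100 = 2.23 bits/symbol.

2.23 bits/symbol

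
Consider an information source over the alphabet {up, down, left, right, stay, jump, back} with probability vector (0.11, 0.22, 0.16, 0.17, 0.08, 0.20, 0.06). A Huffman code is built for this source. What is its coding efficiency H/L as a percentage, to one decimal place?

Entropy H = −Σ p log₂ p ≈ 2.6879 bits.
Huffman merges: 3/50+2/25→7/50; 11/100+7/50→1/4; 4/25+17/100→33/100; 1/5+11/50→21/50; 1/4+33/100→29/50; 21/50+29/50→1. L = 68/25 ≈ 2.7200.
Efficiency = H/L = 2.6879/2.7200 = 98.8%.

98.8%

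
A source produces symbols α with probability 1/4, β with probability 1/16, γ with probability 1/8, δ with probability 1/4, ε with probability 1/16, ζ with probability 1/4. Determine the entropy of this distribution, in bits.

2.375 bits

Each probability is a power of 1/2, so log₂(1/p) is an integer.
H = Σ p·log₂(1/p) = 1/4·2 + 1/16·4 + 1/8·3 + 1/4·2 + 1/16·4 + 1/4·2 = 2.375 bits.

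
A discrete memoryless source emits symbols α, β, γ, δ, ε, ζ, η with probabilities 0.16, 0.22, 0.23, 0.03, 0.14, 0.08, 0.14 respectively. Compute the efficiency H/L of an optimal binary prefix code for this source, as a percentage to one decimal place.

98.8%

Entropy H = −Σ p log₂ p ≈ 2.6288 bits.
Huffman merges: 3/100+2/25→11/100; 11/100+7/50→1/4; 7/50+4/25→3/10; 11/50+23/100→9/20; 1/4+3/10→11/20; 9/20+11/20→1. L = 133/50 ≈ 2.6600.
Efficiency = H/L = 2.6288/2.6600 = 98.8%.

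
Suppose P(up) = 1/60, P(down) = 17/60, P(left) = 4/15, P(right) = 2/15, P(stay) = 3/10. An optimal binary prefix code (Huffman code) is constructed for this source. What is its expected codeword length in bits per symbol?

2.15 bits/symbol

Repeatedly combine the two least-probable nodes; the expected code length is the sum of the merged weights.
merge 1/60 + 2/15 → 3/20
merge 3/20 + 4/15 → 5/12
merge 17/60 + 3/10 → 7/12
merge 5/12 + 7/12 → 1
L = 3/20 + 5/12 + 7/12 + 1 = 43/20 = 2.15 bits/symbol.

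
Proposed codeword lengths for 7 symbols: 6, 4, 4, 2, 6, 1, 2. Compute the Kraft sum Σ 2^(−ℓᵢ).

With common denominator 2^6 = 64: Σ 2^(−ℓᵢ) = 1/64 + 4/64 + 4/64 + 16/64 + 1/64 + 32/64 + 16/64 = 74/64 = 1.15625.

1.15625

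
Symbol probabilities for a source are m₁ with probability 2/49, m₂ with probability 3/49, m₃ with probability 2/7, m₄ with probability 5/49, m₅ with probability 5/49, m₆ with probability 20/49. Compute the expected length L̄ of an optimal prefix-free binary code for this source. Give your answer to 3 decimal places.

Repeatedly combine the two least-probable nodes; the expected code length is the sum of the merged weights.
merge 2/49 + 3/49 → 5/49
merge 5/49 + 5/49 → 10/49
merge 5/49 + 10/49 → 15/49
merge 2/7 + 15/49 → 29/49
merge 20/49 + 29/49 → 1
L = 5/49 + 10/49 + 15/49 + 29/49 + 1 = 108/49 ≈ 2.204 bits/symbol.

2.204 bits/symbol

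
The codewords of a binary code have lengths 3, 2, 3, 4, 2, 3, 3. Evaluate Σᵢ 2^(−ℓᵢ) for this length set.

With common denominator 2^4 = 16: Σ 2^(−ℓᵢ) = 2/16 + 4/16 + 2/16 + 1/16 + 4/16 + 2/16 + 2/16 = 17/16 = 1.0625.

1.0625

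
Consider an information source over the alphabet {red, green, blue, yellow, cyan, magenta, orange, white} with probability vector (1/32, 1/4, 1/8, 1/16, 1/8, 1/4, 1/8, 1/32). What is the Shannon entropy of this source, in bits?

2.6875 bits

Each probability is a power of 1/2, so log₂(1/p) is an integer.
H = Σ p·log₂(1/p) = 1/32·5 + 1/4·2 + 1/8·3 + 1/16·4 + 1/8·3 + 1/4·2 + 1/8·3 + 1/32·5 = 2.6875 bits.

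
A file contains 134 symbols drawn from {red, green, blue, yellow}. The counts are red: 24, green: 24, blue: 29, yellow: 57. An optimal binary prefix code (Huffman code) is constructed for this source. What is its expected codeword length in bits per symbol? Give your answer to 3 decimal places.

Probabilities are the counts divided by 134.
Repeatedly combine the two least-probable nodes; the expected code length is the sum of the merged weights.
merge 12/67 + 12/67 → 24/67
merge 29/134 + 24/67 → 77/134
merge 57/134 + 77/134 → 1
L = 24/67 + 77/134 + 1 = 259/134 ≈ 1.933 bits/symbol.

1.933 bits/symbol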